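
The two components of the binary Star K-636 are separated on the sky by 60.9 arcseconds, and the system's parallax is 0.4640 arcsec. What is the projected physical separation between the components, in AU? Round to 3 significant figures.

131 AU

d = 1/p = 1/0.4640″ = 2.1552 pc.
At distance d (pc), an angle of θ arcsec spans θ·d AU: s = 60.9 × 2.1552 = 131.25 AU.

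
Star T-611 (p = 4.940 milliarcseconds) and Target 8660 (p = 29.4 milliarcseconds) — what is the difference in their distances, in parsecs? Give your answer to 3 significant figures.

168 pc

d_A = 1/0.004940″ = 202.43 pc; d_B = 1/0.02940″ = 34.014 pc.
|d_B − d_A| = |34.014 − 202.43| = 168.42 pc.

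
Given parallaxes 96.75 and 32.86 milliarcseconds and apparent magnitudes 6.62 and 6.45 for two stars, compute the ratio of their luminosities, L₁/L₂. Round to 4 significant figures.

L₁/L₂ = 0.09864

d₁ = 1/p₁ = 1/0.09675″ = 10.336 pc; d₂ = 1/p₂ = 1/0.03286″ = 30.432 pc.
M₁ = m₁ − 5 log₁₀ d₁ + 5 = 6.62 − 5.0718 + 5 = 6.5482.
M₂ = 6.45 − 7.4167 + 5 = 4.0333.
L₁/L₂ = 10^(0.4(M₂ − M₁)) = 10^(0.4 × (-2.5149)) = 10^(-1.00596) = 0.098637.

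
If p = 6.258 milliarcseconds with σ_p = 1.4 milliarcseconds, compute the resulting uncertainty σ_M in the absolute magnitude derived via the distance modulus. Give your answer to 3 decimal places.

M = m − 5 log₁₀ d + 5 = m + 5 log₁₀ p + 5, so ∂M/∂p = 5/(p ln 10).
σ_M = (5/ln 10) · (σ_p/p) = 2.1715 × 1.4/6.258 = 2.1715 × 0.22371 = 0.48579.

σ_M = 0.486 mag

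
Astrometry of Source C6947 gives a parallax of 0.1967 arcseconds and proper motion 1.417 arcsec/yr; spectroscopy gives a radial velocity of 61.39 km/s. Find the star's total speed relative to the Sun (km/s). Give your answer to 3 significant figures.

70.2 km/s

d = 1/p = 1/0.1967″ = 5.0839 pc.
v_t = 4.740 μ d = 4.740 × 1.417 × 5.0839 = 34.146 km/s.
v = √(v_r² + v_t²) = √(61.39² + 34.146²) = √4934.68 = 70.247 km/s.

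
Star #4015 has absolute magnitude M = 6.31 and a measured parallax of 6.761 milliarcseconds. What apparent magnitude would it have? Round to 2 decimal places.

m = 12.16

d = 1/p = 1/0.006761″ = 147.91 pc.
m − M = 5 log₁₀ d − 5 = 5 log₁₀(147.91) − 5 = 10.8500 − 5 = 5.8500.
m = M + (m − M) = 6.31 + 5.8500 = 12.16.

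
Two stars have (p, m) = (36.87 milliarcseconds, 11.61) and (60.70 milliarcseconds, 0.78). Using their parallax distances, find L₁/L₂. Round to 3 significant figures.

d₁ = 1/p₁ = 1/0.03687″ = 27.122 pc; d₂ = 1/p₂ = 1/0.06070″ = 16.474 pc.
M₁ = m₁ − 5 log₁₀ d₁ + 5 = 11.61 − 7.1666 + 5 = 9.4434.
M₂ = 0.78 − 6.0840 + 5 = -0.3040.
L₁/L₂ = 10^(0.4(M₂ − M₁)) = 10^(0.4 × (-9.7474)) = 10^(-3.89896) = 0.00012619.

L₁/L₂ = 0.000126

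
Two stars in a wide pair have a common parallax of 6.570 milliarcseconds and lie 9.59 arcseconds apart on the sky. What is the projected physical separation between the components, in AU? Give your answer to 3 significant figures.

1460 AU

d = 1/p = 1/0.006570″ = 152.21 pc.
At distance d (pc), an angle of θ arcsec spans θ·d AU: s = 9.59 × 152.21 = 1459.7 AU.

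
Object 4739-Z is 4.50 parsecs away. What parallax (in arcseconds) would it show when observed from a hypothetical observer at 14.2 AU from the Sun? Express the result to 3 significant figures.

3.16 arcsec

p (arcsec) = B (AU) / d (pc).
p = 14.2 / 4.50 = 3.1556 arcsec.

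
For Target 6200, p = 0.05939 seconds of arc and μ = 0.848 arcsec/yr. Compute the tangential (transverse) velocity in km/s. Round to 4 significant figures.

67.68 km/s

d = 1/p = 1/0.05939″ = 16.838 pc.
v_t = 4.74 × μ × d = 4.74 × 0.848 × 16.838 = 67.681 km/s.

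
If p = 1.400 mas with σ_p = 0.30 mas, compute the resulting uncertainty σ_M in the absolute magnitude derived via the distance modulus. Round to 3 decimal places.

σ_M = 0.465 mag

M = m − 5 log₁₀ d + 5 = m + 5 log₁₀ p + 5, so ∂M/∂p = 5/(p ln 10).
σ_M = (5/ln 10) · (σ_p/p) = 2.1715 × 0.30/1.400 = 2.1715 × 0.21429 = 0.46533.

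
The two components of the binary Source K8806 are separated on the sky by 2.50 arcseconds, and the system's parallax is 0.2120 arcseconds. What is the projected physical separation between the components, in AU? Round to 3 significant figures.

d = 1/p = 1/0.2120″ = 4.717 pc.
At distance d (pc), an angle of θ arcsec spans θ·d AU: s = 2.50 × 4.717 = 11.793 AU.

11.8 AU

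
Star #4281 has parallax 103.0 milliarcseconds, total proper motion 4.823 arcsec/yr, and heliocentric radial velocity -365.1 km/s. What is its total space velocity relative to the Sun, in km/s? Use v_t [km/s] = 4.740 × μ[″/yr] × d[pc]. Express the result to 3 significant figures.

d = 1/p = 1/0.1030″ = 9.7087 pc.
v_t = 4.740 μ d = 4.740 × 4.823 × 9.7087 = 221.95 km/s.
v = √(v_r² + v_t²) = √((-365.1)² + 221.95²) = √182560 = 427.27 km/s.

427 km/s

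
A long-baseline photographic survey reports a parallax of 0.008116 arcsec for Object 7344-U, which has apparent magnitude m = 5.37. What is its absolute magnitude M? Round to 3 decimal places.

M = -0.083

d = 1/p = 1/0.008116″ = 123.21 pc.
m − M = 5 log₁₀(123.21) − 5 = 10.4532 − 5 = 5.4532.
M = m − (m − M) = 5.37 − 5.4532 = -0.083.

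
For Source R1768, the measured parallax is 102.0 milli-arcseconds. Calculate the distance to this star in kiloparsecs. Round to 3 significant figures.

p = 102.0 milli-arcseconds = 0.1020 arcsec.
d = 1/p = 1/0.1020 = 9.8039 pc.
= 0.0098039 kpc.

0.00980 kpc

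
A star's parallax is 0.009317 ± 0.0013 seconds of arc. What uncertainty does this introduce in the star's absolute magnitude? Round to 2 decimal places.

σ_M = 0.30 mag

M = m − 5 log₁₀ d + 5 = m + 5 log₁₀ p + 5, so ∂M/∂p = 5/(p ln 10).
σ_M = (5/ln 10) · (σ_p/p) = 2.1715 × 0.0013/0.009317 = 2.1715 × 0.13953 = 0.30299.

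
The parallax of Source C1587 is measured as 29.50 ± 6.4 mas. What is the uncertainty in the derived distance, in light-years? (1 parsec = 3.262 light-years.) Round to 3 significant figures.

d = 1/p, so σ_d = σ_p / p².
σ_d = 0.00640 / (0.02950)² = 0.00640 / 0.00087025 = 7.3542 pc = 7.3542 × 3.262 ly = 23.989 ly.

24.0 ly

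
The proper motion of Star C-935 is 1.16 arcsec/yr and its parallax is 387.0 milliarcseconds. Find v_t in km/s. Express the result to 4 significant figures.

14.21 km/s

d = 1/p = 1/0.3870″ = 2.584 pc.
v_t = 4.74 × μ × d = 4.74 × 1.16 × 2.584 = 14.208 km/s.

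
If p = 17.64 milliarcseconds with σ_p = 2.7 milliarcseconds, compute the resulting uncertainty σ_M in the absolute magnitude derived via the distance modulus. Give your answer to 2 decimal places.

σ_M = 0.33 mag

M = m − 5 log₁₀ d + 5 = m + 5 log₁₀ p + 5, so ∂M/∂p = 5/(p ln 10).
σ_M = (5/ln 10) · (σ_p/p) = 2.1715 × 2.7/17.64 = 2.1715 × 0.15306 = 0.33237.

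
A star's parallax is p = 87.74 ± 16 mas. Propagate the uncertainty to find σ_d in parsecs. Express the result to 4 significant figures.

2.078 pc

d = 1/p, so σ_d = σ_p / p².
σ_d = 0.0160 / (0.08774)² = 0.0160 / 0.0076983 = 2.0784 pc.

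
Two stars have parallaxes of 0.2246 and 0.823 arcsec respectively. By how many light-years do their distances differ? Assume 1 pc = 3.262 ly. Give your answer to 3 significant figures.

10.6 ly

d_A = 1/0.2246″ = 4.4524 pc; d_B = 1/0.8230″ = 1.2151 pc.
|d_B − d_A| = |1.2151 − 4.4524| = 3.2373 pc = 3.2373 × 3.262 ly = 10.56 ly.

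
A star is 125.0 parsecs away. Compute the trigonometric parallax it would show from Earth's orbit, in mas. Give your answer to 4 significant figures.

8.000 mas

p = 1/d = 1/125 = 0.008 arcsec.
= 0.008 × 1000 = 8 mas.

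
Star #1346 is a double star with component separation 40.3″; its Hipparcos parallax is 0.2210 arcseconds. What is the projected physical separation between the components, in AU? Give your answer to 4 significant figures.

182.4 AU

d = 1/p = 1/0.2210″ = 4.5249 pc.
At distance d (pc), an angle of θ arcsec spans θ·d AU: s = 40.3 × 4.5249 = 182.35 AU.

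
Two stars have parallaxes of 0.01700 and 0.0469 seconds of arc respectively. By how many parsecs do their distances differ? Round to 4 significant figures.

d_A = 1/0.01700″ = 58.824 pc; d_B = 1/0.04690″ = 21.322 pc.
|d_B − d_A| = |21.322 − 58.824| = 37.502 pc.

37.50 pc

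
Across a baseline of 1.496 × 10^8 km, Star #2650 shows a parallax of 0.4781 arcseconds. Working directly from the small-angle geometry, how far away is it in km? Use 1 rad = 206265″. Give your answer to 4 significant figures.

θ = 0.4781″ = 0.4781/206265 = 2.3179 × 10^-6 rad.
d = B/θ = (1.496 × 10^8) / (2.3179 × 10^-6) = 6.4541 × 10^13 km.

6.454 × 10^13 km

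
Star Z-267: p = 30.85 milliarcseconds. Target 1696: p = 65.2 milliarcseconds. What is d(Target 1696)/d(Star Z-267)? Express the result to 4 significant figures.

0.4732

Since d = 1/p, d_B/d_A = p_A/p_B.
= 30.85 / 65.2 = 0.47316.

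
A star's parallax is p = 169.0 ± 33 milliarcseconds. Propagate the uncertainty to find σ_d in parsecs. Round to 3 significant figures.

d = 1/p, so σ_d = σ_p / p².
σ_d = 0.0330 / (0.1690)² = 0.0330 / 0.028561 = 1.1554 pc.

1.16 pc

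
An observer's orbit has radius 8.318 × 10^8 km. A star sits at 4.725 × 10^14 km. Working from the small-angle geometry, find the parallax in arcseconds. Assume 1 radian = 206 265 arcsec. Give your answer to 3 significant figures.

0.363 arcsec

θ ≈ B/d = (8.318 × 10^8) / (4.725 × 10^14) = 1.7604 × 10^-6 rad.
In arcseconds: 1.7604 × 10^-6 × 206265 = 0.36311″.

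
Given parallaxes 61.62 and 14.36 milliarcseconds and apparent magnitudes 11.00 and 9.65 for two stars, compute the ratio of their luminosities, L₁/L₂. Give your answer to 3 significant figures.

L₁/L₂ = 0.0157

d₁ = 1/p₁ = 1/0.06162″ = 16.228 pc; d₂ = 1/p₂ = 1/0.01436″ = 69.638 pc.
M₁ = m₁ − 5 log₁₀ d₁ + 5 = 11.00 − 6.0513 + 5 = 9.9487.
M₂ = 9.65 − 9.2142 + 5 = 5.4358.
L₁/L₂ = 10^(0.4(M₂ − M₁)) = 10^(0.4 × (-4.5129)) = 10^(-1.80516) = 0.015662.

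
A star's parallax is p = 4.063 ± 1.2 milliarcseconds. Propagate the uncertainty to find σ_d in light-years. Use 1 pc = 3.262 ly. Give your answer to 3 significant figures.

d = 1/p, so σ_d = σ_p / p².
σ_d = 0.00120 / (0.004063)² = 0.00120 / 0.000016508 = 72.692 pc = 72.692 × 3.262 ly = 237.12 ly.

237 ly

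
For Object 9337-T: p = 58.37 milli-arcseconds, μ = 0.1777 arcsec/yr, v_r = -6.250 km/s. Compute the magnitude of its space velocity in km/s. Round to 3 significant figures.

d = 1/p = 1/0.05837″ = 17.132 pc.
v_t = 4.740 μ d = 4.740 × 0.1777 × 17.132 = 14.43 km/s.
v = √(v_r² + v_t²) = √((-6.250)² + 14.43²) = √247.287 = 15.725 km/s.

15.7 km/s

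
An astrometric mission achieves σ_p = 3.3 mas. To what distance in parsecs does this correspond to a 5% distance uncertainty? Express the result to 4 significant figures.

σ_d/d = σ_p/p, so the condition is σ_p/p ≤ 0.05, i.e. p ≥ σ_p/0.05.
p_min = 3.3/0.05 = 66 mas = 0.066 arcsec.
d_max = 1/p_min = 1/0.066 = 15.152 pc.

15.15 pc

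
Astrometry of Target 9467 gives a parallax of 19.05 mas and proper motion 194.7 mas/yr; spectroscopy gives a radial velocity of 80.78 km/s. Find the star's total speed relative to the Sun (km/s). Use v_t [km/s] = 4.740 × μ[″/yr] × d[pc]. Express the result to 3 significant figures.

94.2 km/s

d = 1/p = 1/0.01905″ = 52.493 pc.
μ = 194.7 mas/yr = 0.1947 ″/yr.
v_t = 4.740 μ d = 4.740 × 0.1947 × 52.493 = 48.445 km/s.
v = √(v_r² + v_t²) = √(80.78² + 48.445²) = √8872.33 = 94.193 km/s.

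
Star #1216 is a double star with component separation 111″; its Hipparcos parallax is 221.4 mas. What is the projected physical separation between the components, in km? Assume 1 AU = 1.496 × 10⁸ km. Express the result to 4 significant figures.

d = 1/p = 1/0.2214″ = 4.5167 pc.
At distance d (pc), an angle of θ arcsec spans θ·d AU: s = 111 × 4.5167 = 501.35 AU.
= 501.35 × 1.496 × 10⁸ km = 7.5002 × 10^10 km.

7.500 × 10^10 km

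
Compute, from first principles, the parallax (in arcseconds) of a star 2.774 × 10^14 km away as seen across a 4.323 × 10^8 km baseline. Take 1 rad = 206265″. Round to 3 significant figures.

0.321 arcsec

θ ≈ B/d = (4.323 × 10^8) / (2.774 × 10^14) = 1.5584 × 10^-6 rad.
In arcseconds: 1.5584 × 10^-6 × 206265 = 0.32144″.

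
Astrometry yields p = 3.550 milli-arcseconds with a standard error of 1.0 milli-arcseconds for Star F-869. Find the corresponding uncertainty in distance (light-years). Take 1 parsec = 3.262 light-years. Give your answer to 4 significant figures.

258.8 ly

d = 1/p, so σ_d = σ_p / p².
σ_d = 0.00100 / (0.003550)² = 0.00100 / 0.000012603 = 79.346 pc = 79.346 × 3.262 ly = 258.83 ly.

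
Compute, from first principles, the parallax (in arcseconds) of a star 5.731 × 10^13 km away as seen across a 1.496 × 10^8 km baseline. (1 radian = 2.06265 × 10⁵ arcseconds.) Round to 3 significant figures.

0.538 arcsec

θ ≈ B/d = (1.496 × 10^8) / (5.731 × 10^13) = 2.6104 × 10^-6 rad.
In arcseconds: 2.6104 × 10^-6 × 206265 = 0.53843″.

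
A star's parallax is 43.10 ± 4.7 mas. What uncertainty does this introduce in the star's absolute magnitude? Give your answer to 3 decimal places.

M = m − 5 log₁₀ d + 5 = m + 5 log₁₀ p + 5, so ∂M/∂p = 5/(p ln 10).
σ_M = (5/ln 10) · (σ_p/p) = 2.1715 × 4.7/43.10 = 2.1715 × 0.10905 = 0.2368.

σ_M = 0.237 mag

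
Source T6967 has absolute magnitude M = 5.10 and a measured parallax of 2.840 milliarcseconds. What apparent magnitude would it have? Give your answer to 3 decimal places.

m = 12.833

d = 1/p = 1/0.002840″ = 352.11 pc.
m − M = 5 log₁₀ d − 5 = 5 log₁₀(352.11) − 5 = 12.7334 − 5 = 7.7334.
m = M + (m − M) = 5.10 + 7.7334 = 12.833.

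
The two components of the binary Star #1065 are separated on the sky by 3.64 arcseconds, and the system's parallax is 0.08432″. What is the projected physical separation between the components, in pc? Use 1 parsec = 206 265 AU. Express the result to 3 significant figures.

0.000209 pc

d = 1/p = 1/0.08432″ = 11.86 pc.
At distance d (pc), an angle of θ arcsec spans θ·d AU: s = 3.64 × 11.86 = 43.17 AU.
= 43.17 / 206265 = 0.00020929 pc.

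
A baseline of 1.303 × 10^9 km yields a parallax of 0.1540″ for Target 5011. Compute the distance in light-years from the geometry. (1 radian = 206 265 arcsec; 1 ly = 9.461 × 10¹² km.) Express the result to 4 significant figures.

θ = 0.1540″ = 0.1540/206265 = 7.4661 × 10^-7 rad.
d = B/θ = (1.303 × 10^9) / (7.4661 × 10^-7) = 1.7452 × 10^15 km = (1.7452 × 10^15) / (9.461 × 10^12) ly = 184.46 ly.

184.5 ly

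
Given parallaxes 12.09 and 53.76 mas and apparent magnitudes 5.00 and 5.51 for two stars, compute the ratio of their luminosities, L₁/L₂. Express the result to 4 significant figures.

d₁ = 1/p₁ = 1/0.01209″ = 82.713 pc; d₂ = 1/p₂ = 1/0.05376″ = 18.601 pc.
M₁ = m₁ − 5 log₁₀ d₁ + 5 = 5.00 − 9.5879 + 5 = 0.4121.
M₂ = 5.51 − 6.3477 + 5 = 4.1623.
L₁/L₂ = 10^(0.4(M₂ − M₁)) = 10^(0.4 × 3.7502) = 10^1.50008 = 31.629.

L₁/L₂ = 31.63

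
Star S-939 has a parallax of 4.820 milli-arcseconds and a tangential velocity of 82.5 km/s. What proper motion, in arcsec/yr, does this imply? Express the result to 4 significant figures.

0.08389 arcsec/yr

d = 1/p = 1/0.004820″ = 207.47 pc.
μ = v_t / (4.74 d) = 82.5 / (4.74 × 207.47) = 82.5 / 983.41 = 0.083892 ″/yr.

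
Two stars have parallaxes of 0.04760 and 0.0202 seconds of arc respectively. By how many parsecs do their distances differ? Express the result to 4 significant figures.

d_A = 1/0.04760″ = 21.008 pc; d_B = 1/0.02020″ = 49.505 pc.
|d_B − d_A| = |49.505 − 21.008| = 28.497 pc.

28.50 pc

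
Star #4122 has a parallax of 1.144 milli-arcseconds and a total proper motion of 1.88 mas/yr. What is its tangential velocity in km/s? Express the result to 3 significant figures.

7.79 km/s

d = 1/p = 1/0.001144″ = 874.13 pc.
μ = 1.88 mas/yr = 0.00188 ″/yr.
v_t = 4.74 × μ × d = 4.74 × 0.00188 × 874.13 = 7.7895 km/s.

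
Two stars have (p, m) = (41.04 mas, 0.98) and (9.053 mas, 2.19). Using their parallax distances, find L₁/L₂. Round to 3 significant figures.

d₁ = 1/p₁ = 1/0.04104″ = 24.366 pc; d₂ = 1/p₂ = 1/0.009053″ = 110.46 pc.
M₁ = m₁ − 5 log₁₀ d₁ + 5 = 0.98 − 6.9339 + 5 = -0.9539.
M₂ = 2.19 − 10.2160 + 5 = -3.0260.
L₁/L₂ = 10^(0.4(M₂ − M₁)) = 10^(0.4 × (-2.0721)) = 10^(-0.82884) = 0.14831.

L₁/L₂ = 0.148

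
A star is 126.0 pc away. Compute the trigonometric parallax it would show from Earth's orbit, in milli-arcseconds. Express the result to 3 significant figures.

p = 1/d = 1/126 = 0.0079365 arcsec.
= 0.0079365 × 1000 = 7.9365 mas.

7.94 mas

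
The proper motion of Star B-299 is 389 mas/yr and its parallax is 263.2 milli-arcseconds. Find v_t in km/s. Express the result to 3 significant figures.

7.01 km/s

d = 1/p = 1/0.2632″ = 3.7994 pc.
μ = 389 mas/yr = 0.389 ″/yr.
v_t = 4.74 × μ × d = 4.74 × 0.389 × 3.7994 = 7.0056 km/s.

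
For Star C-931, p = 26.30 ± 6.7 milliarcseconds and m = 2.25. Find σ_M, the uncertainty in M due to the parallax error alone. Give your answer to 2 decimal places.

σ_M = 0.55 mag

M = m − 5 log₁₀ d + 5 = m + 5 log₁₀ p + 5, so ∂M/∂p = 5/(p ln 10).
σ_M = (5/ln 10) · (σ_p/p) = 2.1715 × 6.7/26.30 = 2.1715 × 0.25475 = 0.55319.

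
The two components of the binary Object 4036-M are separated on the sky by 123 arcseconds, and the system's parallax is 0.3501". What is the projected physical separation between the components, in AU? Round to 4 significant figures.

d = 1/p = 1/0.3501″ = 2.8563 pc.
At distance d (pc), an angle of θ arcsec spans θ·d AU: s = 123 × 2.8563 = 351.32 AU.

351.3 AU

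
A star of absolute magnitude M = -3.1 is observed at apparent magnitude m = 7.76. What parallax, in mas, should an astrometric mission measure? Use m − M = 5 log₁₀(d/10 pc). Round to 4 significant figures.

m − M = 7.76 − (-3.1) = 10.86.
d = 10^((m−M)/5 + 1) = 10^3.172 = 1485.9 pc.
p = 1/d = 1/1485.9 = 0.00067299 arcsec = 0.67299 mas.

0.6730 mas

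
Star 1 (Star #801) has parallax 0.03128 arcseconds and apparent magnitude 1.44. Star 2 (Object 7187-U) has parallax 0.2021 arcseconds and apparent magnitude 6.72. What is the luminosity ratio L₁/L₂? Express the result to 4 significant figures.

L₁/L₂ = 5403

d₁ = 1/p₁ = 1/0.03128″ = 31.969 pc; d₂ = 1/p₂ = 1/0.2021″ = 4.948 pc.
M₁ = m₁ − 5 log₁₀ d₁ + 5 = 1.44 − 7.5236 + 5 = -1.0836.
M₂ = 6.72 − 3.4721 + 5 = 8.2479.
L₁/L₂ = 10^(0.4(M₂ − M₁)) = 10^(0.4 × 9.3315) = 10^3.73260 = 5402.6.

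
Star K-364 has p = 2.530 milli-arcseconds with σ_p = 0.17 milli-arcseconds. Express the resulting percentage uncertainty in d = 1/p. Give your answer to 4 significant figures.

6.719%

For d = 1/p, |σ_d/d| = |σ_p/p|.
σ_p/p = 0.17 / 2.530 = 0.067194 = 6.7194%.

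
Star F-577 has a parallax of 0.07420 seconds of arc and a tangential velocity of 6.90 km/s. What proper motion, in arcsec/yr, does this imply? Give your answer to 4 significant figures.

0.1080 arcsec/yr

d = 1/p = 1/0.07420″ = 13.477 pc.
μ = v_t / (4.74 d) = 6.90 / (4.74 × 13.477) = 6.90 / 63.881 = 0.10801 ″/yr.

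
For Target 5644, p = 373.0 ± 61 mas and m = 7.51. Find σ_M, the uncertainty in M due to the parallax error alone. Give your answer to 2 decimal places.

M = m − 5 log₁₀ d + 5 = m + 5 log₁₀ p + 5, so ∂M/∂p = 5/(p ln 10).
σ_M = (5/ln 10) · (σ_p/p) = 2.1715 × 61/373.0 = 2.1715 × 0.16354 = 0.35513.

σ_M = 0.36 mag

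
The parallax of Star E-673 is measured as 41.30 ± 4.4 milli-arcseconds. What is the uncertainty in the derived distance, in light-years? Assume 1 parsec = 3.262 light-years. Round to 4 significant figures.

8.415 ly

d = 1/p, so σ_d = σ_p / p².
σ_d = 0.00440 / (0.04130)² = 0.00440 / 0.0017057 = 2.5796 pc = 2.5796 × 3.262 ly = 8.4147 ly.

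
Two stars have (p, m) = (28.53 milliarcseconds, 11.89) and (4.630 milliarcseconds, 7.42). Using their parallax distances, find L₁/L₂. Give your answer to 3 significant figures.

d₁ = 1/p₁ = 1/0.02853″ = 35.051 pc; d₂ = 1/p₂ = 1/0.004630″ = 215.98 pc.
M₁ = m₁ − 5 log₁₀ d₁ + 5 = 11.89 − 7.7235 + 5 = 9.1665.
M₂ = 7.42 − 11.6721 + 5 = 0.7479.
L₁/L₂ = 10^(0.4(M₂ − M₁)) = 10^(0.4 × (-8.4186)) = 10^(-3.36744) = 0.0004291.

L₁/L₂ = 0.000429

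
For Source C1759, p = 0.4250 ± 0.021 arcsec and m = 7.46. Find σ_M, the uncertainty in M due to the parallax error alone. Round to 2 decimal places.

σ_M = 0.11 mag

M = m − 5 log₁₀ d + 5 = m + 5 log₁₀ p + 5, so ∂M/∂p = 5/(p ln 10).
σ_M = (5/ln 10) · (σ_p/p) = 2.1715 × 0.021/0.4250 = 2.1715 × 0.049412 = 0.1073.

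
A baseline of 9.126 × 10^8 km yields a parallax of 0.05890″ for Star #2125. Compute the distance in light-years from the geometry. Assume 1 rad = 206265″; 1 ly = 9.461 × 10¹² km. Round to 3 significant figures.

338 ly

θ = 0.05890″ = 0.05890/206265 = 2.8555 × 10^-7 rad.
d = B/θ = (9.126 × 10^8) / (2.8555 × 10^-7) = 3.1959 × 10^15 km = (3.1959 × 10^15) / (9.461 × 10^12) ly = 337.8 ly.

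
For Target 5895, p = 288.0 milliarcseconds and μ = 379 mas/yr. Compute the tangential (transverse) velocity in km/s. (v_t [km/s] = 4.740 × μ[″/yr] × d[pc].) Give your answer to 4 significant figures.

6.238 km/s

d = 1/p = 1/0.2880″ = 3.4722 pc.
μ = 379 mas/yr = 0.379 ″/yr.
v_t = 4.74 × μ × d = 4.74 × 0.379 × 3.4722 = 6.2377 km/s.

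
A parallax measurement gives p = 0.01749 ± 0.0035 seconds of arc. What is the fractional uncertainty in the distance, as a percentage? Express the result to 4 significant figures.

20.01%

For d = 1/p, |σ_d/d| = |σ_p/p|.
σ_p/p = 0.0035 / 0.01749 = 0.20011 = 20.011%.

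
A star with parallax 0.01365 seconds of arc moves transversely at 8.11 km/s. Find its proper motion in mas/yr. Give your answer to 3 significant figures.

d = 1/p = 1/0.01365″ = 73.26 pc.
μ = v_t / (4.74 d) = 8.11 / (4.74 × 73.26) = 8.11 / 347.25 = 0.023355 ″/yr = 23.355 mas/yr.

23.4 mas/yr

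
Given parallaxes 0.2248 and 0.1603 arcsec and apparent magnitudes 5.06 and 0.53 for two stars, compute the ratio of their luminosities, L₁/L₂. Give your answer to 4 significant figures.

d₁ = 1/p₁ = 1/0.2248″ = 4.4484 pc; d₂ = 1/p₂ = 1/0.1603″ = 6.2383 pc.
M₁ = m₁ − 5 log₁₀ d₁ + 5 = 5.06 − 3.2410 + 5 = 6.8190.
M₂ = 0.53 − 3.9753 + 5 = 1.5547.
L₁/L₂ = 10^(0.4(M₂ − M₁)) = 10^(0.4 × (-5.2643)) = 10^(-2.10572) = 0.0078393.

L₁/L₂ = 0.007839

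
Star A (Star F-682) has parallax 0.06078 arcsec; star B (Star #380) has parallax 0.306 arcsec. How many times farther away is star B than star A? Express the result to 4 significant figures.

0.1986

Since d = 1/p, d_B/d_A = p_A/p_B.
= 0.06078 / 0.306 = 0.19863.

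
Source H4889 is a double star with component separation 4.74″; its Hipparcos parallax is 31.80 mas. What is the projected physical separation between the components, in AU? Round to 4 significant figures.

d = 1/p = 1/0.03180″ = 31.447 pc.
At distance d (pc), an angle of θ arcsec spans θ·d AU: s = 4.74 × 31.447 = 149.06 AU.

149.1 AU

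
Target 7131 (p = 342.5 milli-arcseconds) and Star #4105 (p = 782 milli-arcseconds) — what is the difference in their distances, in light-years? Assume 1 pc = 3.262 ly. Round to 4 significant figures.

5.353 ly

d_A = 1/0.3425″ = 2.9197 pc; d_B = 1/0.7820″ = 1.2788 pc.
|d_B − d_A| = |1.2788 − 2.9197| = 1.6409 pc = 1.6409 × 3.262 ly = 5.3526 ly.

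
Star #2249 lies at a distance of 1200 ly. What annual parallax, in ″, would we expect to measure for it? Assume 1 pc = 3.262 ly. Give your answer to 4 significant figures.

0.002718 ″

d = 1200 ly ÷ 3.262 = 367.87 pc.
p = 1/d = 1/367.87 = 0.0027184 arcsec.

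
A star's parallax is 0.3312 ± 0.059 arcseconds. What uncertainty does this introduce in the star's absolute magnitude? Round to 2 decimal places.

σ_M = 0.39 mag

M = m − 5 log₁₀ d + 5 = m + 5 log₁₀ p + 5, so ∂M/∂p = 5/(p ln 10).
σ_M = (5/ln 10) · (σ_p/p) = 2.1715 × 0.059/0.3312 = 2.1715 × 0.17814 = 0.38683.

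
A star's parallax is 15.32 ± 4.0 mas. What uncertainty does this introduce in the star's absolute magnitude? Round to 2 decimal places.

σ_M = 0.57 mag

M = m − 5 log₁₀ d + 5 = m + 5 log₁₀ p + 5, so ∂M/∂p = 5/(p ln 10).
σ_M = (5/ln 10) · (σ_p/p) = 2.1715 × 4.0/15.32 = 2.1715 × 0.2611 = 0.56698.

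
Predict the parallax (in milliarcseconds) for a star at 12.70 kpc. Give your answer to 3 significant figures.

d = 12.70 kpc = 12700 pc.
p = 1/d = 1/12700 = 0.00007874 arcsec.
= 0.00007874 × 1000 = 0.07874 mas.

0.0787 mas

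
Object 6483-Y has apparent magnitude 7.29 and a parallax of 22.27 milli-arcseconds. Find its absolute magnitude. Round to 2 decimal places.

M = 4.03

d = 1/p = 1/0.02227″ = 44.903 pc.
m − M = 5 log₁₀(44.903) − 5 = 8.2614 − 5 = 3.2614.
M = m − (m − M) = 7.29 − 3.2614 = 4.03.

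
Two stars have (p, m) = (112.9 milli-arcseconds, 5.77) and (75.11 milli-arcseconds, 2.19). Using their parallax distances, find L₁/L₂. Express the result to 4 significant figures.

L₁/L₂ = 0.01637

d₁ = 1/p₁ = 1/0.1129″ = 8.8574 pc; d₂ = 1/p₂ = 1/0.07511″ = 13.314 pc.
M₁ = m₁ − 5 log₁₀ d₁ + 5 = 5.77 − 4.7365 + 5 = 6.0335.
M₂ = 2.19 − 5.6215 + 5 = 1.5685.
L₁/L₂ = 10^(0.4(M₂ − M₁)) = 10^(0.4 × (-4.4650)) = 10^(-1.78600) = 0.016368.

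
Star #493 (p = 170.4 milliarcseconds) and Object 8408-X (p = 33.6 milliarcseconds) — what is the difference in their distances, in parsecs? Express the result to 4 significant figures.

23.89 pc

d_A = 1/0.1704″ = 5.8685 pc; d_B = 1/0.03360″ = 29.762 pc.
|d_B − d_A| = |29.762 − 5.8685| = 23.894 pc.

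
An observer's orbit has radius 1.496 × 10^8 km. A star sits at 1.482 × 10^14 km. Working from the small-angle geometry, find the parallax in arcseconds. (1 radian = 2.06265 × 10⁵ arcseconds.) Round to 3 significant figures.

0.208 arcsec

θ ≈ B/d = (1.496 × 10^8) / (1.482 × 10^14) = 1.0094 × 10^-6 rad.
In arcseconds: 1.0094 × 10^-6 × 206265 = 0.2082″.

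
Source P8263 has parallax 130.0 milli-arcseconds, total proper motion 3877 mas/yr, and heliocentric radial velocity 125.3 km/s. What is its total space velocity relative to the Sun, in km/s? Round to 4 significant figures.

188.9 km/s

d = 1/p = 1/0.1300″ = 7.6923 pc.
μ = 3877 mas/yr = 3.877 ″/yr.
v_t = 4.740 μ d = 4.740 × 3.877 × 7.6923 = 141.36 km/s.
v = √(v_r² + v_t²) = √(125.3² + 141.36²) = √35682.7 = 188.9 km/s.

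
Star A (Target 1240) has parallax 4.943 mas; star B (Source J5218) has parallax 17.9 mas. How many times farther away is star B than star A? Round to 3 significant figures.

Since d = 1/p, d_B/d_A = p_A/p_B.
= 4.943 / 17.9 = 0.27615.

0.276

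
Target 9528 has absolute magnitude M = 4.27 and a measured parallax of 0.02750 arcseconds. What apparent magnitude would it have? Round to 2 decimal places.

m = 7.07

d = 1/p = 1/0.02750″ = 36.364 pc.
m − M = 5 log₁₀ d − 5 = 5 log₁₀(36.364) − 5 = 7.8034 − 5 = 2.8034.
m = M + (m − M) = 4.27 + 2.8034 = 7.07.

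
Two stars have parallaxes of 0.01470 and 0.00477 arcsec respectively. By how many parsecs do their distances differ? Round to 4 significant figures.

141.6 pc

d_A = 1/0.01470″ = 68.027 pc; d_B = 1/0.004770″ = 209.64 pc.
|d_B − d_A| = |209.64 − 68.027| = 141.61 pc.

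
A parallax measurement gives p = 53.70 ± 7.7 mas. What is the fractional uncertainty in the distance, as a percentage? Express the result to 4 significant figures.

14.34%

For d = 1/p, |σ_d/d| = |σ_p/p|.
σ_p/p = 7.7 / 53.70 = 0.14339 = 14.339%.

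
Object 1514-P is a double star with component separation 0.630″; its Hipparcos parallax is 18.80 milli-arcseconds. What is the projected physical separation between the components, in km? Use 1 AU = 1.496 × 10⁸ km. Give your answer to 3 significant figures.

5.01 × 10^9 km

d = 1/p = 1/0.01880″ = 53.191 pc.
At distance d (pc), an angle of θ arcsec spans θ·d AU: s = 0.630 × 53.191 = 33.51 AU.
= 33.51 × 1.496 × 10⁸ km = 5.0131 × 10^9 km.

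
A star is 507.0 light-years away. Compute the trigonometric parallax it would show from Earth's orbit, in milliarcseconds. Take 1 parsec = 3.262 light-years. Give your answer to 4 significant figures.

6.434 mas

d = 507.0 ly ÷ 3.262 = 155.43 pc.
p = 1/d = 1/155.43 = 0.0064338 arcsec.
= 0.0064338 × 1000 = 6.4338 mas.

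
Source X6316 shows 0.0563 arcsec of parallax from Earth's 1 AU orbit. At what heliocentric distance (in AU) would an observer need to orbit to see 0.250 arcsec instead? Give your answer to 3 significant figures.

4.44 AU

Parallax scales linearly with baseline: p ∝ B, so B = p_target / p_Earth × 1 AU.
B = 0.250 / 0.0563 = 4.4405 AU.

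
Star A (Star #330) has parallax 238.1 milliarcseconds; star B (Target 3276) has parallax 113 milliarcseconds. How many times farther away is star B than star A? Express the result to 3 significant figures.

2.11

Since d = 1/p, d_B/d_A = p_A/p_B.
= 238.1 / 113 = 2.1071.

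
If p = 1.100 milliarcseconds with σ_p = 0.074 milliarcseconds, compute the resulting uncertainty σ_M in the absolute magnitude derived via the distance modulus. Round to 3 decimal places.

σ_M = 0.146 mag

M = m − 5 log₁₀ d + 5 = m + 5 log₁₀ p + 5, so ∂M/∂p = 5/(p ln 10).
σ_M = (5/ln 10) · (σ_p/p) = 2.1715 × 0.074/1.100 = 2.1715 × 0.067273 = 0.14608.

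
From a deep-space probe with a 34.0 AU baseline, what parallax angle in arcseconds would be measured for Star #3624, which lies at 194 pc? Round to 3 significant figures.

p (arcsec) = B (AU) / d (pc).
p = 34.0 / 194 = 0.17526 arcsec.

0.175 arcsec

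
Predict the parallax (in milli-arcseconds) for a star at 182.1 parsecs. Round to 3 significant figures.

5.49 mas

p = 1/d = 1/182.1 = 0.0054915 arcsec.
= 0.0054915 × 1000 = 5.4915 mas.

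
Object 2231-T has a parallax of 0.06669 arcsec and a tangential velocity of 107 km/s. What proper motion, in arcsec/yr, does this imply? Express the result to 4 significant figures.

d = 1/p = 1/0.06669″ = 14.995 pc.
μ = v_t / (4.74 d) = 107 / (4.74 × 14.995) = 107 / 71.076 = 1.5054 ″/yr.

1.505 arcsec/yr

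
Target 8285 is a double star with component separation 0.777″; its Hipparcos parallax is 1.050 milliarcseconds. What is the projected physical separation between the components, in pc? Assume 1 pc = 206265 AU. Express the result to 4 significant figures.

d = 1/p = 1/0.001050″ = 952.38 pc.
At distance d (pc), an angle of θ arcsec spans θ·d AU: s = 0.777 × 952.38 = 740 AU.
= 740 / 206265 = 0.0035876 pc.

0.003588 pc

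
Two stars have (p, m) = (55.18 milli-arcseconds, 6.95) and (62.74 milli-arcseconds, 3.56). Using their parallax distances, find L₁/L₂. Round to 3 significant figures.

d₁ = 1/p₁ = 1/0.05518″ = 18.123 pc; d₂ = 1/p₂ = 1/0.06274″ = 15.939 pc.
M₁ = m₁ − 5 log₁₀ d₁ + 5 = 6.95 − 6.2912 + 5 = 5.6588.
M₂ = 3.56 − 6.0123 + 5 = 2.5477.
L₁/L₂ = 10^(0.4(M₂ − M₁)) = 10^(0.4 × (-3.1111)) = 10^(-1.24444) = 0.056959.

L₁/L₂ = 0.0570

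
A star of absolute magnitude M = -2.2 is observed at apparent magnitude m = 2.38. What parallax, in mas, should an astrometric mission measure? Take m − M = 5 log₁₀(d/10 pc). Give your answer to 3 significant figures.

12.1 mas

m − M = 2.38 − (-2.2) = 4.58.
d = 10^((m−M)/5 + 1) = 10^1.916 = 82.414 pc.
p = 1/d = 1/82.414 = 0.012134 arcsec = 12.134 mas.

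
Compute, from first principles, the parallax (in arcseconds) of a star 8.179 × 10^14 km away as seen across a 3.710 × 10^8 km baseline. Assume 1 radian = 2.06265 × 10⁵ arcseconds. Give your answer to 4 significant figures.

θ ≈ B/d = (3.710 × 10^8) / (8.179 × 10^14) = 4.5360 × 10^-7 rad.
In arcseconds: 4.5360 × 10^-7 × 206265 = 0.093562″.

0.09356 arcsec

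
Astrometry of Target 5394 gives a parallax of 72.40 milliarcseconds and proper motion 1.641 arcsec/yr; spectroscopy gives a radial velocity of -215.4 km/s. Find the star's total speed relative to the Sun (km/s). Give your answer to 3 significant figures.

241 km/s

d = 1/p = 1/0.07240″ = 13.812 pc.
v_t = 4.740 μ d = 4.740 × 1.641 × 13.812 = 107.43 km/s.
v = √(v_r² + v_t²) = √((-215.4)² + 107.43²) = √57938.4 = 240.7 km/s.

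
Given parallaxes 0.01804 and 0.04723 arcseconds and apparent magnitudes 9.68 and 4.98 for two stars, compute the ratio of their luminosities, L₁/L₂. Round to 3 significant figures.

d₁ = 1/p₁ = 1/0.01804″ = 55.432 pc; d₂ = 1/p₂ = 1/0.04723″ = 21.173 pc.
M₁ = m₁ − 5 log₁₀ d₁ + 5 = 9.68 − 8.7188 + 5 = 5.9612.
M₂ = 4.98 − 6.6289 + 5 = 3.3511.
L₁/L₂ = 10^(0.4(M₂ − M₁)) = 10^(0.4 × (-2.6101)) = 10^(-1.04404) = 0.090357.

L₁/L₂ = 0.0904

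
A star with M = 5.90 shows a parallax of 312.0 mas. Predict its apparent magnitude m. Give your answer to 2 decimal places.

d = 1/p = 1/0.3120″ = 3.2051 pc.
m − M = 5 log₁₀ d − 5 = 5 log₁₀(3.2051) − 5 = 2.5292 − 5 = -2.4708.
m = M + (m − M) = 5.90 + (-2.4708) = 3.43.

m = 3.43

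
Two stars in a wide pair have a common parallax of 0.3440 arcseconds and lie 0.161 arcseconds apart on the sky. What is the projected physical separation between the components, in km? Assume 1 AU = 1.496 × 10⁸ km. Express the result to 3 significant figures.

d = 1/p = 1/0.3440″ = 2.907 pc.
At distance d (pc), an angle of θ arcsec spans θ·d AU: s = 0.161 × 2.907 = 0.46803 AU.
= 0.46803 × 1.496 × 10⁸ km = 7.0017 × 10^7 km.

7.00 × 10^7 km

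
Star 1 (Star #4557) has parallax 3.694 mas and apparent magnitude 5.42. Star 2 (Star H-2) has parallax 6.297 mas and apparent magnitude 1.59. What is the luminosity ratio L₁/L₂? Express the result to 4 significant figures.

L₁/L₂ = 0.08536

d₁ = 1/p₁ = 1/0.003694″ = 270.71 pc; d₂ = 1/p₂ = 1/0.006297″ = 158.81 pc.
M₁ = m₁ − 5 log₁₀ d₁ + 5 = 5.42 − 12.1625 + 5 = -1.7425.
M₂ = 1.59 − 11.0044 + 5 = -4.4144.
L₁/L₂ = 10^(0.4(M₂ − M₁)) = 10^(0.4 × (-2.6719)) = 10^(-1.06876) = 0.085357.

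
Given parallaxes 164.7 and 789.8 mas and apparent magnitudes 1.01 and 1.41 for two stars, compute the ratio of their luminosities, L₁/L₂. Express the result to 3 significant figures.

L₁/L₂ = 33.2

d₁ = 1/p₁ = 1/0.1647″ = 6.0716 pc; d₂ = 1/p₂ = 1/0.7898″ = 1.2661 pc.
M₁ = m₁ − 5 log₁₀ d₁ + 5 = 1.01 − 3.9165 + 5 = 2.0935.
M₂ = 1.41 − 0.5123 + 5 = 5.8977.
L₁/L₂ = 10^(0.4(M₂ − M₁)) = 10^(0.4 × 3.8042) = 10^1.52168 = 33.241.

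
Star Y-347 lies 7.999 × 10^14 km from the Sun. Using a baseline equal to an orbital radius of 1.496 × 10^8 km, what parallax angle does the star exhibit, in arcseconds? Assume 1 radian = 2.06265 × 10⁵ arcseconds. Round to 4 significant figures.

θ ≈ B/d = (1.496 × 10^8) / (7.999 × 10^14) = 1.8702 × 10^-7 rad.
In arcseconds: 1.8702 × 10^-7 × 206265 = 0.038576″.

0.03858 arcsec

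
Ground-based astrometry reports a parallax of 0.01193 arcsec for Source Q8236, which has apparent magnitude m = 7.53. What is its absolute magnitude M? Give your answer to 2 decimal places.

d = 1/p = 1/0.01193″ = 83.822 pc.
m − M = 5 log₁₀(83.822) − 5 = 9.6168 − 5 = 4.6168.
M = m − (m − M) = 7.53 − 4.6168 = 2.91.

M = 2.91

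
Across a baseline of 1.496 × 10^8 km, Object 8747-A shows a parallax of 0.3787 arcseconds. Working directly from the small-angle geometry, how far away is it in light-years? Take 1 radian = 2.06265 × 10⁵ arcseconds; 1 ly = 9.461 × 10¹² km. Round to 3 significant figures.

θ = 0.3787″ = 0.3787/206265 = 1.8360 × 10^-6 rad.
d = B/θ = (1.496 × 10^8) / (1.8360 × 10^-6) = 8.1481 × 10^13 km = (8.1481 × 10^13) / (9.461 × 10^12) ly = 8.6123 ly.

8.61 ly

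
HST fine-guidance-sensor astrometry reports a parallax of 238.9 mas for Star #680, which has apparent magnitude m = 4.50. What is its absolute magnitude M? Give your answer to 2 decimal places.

d = 1/p = 1/0.2389″ = 4.1859 pc.
m − M = 5 log₁₀(4.1859) − 5 = 3.1089 − 5 = -1.8911.
M = m − (m − M) = 4.50 − (-1.8911) = 6.39.

M = 6.39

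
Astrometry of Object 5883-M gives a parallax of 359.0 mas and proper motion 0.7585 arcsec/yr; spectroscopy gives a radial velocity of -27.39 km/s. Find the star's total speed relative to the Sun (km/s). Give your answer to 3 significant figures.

d = 1/p = 1/0.3590″ = 2.7855 pc.
v_t = 4.740 μ d = 4.740 × 0.7585 × 2.7855 = 10.015 km/s.
v = √(v_r² + v_t²) = √((-27.39)² + 10.015²) = √850.512 = 29.164 km/s.

29.2 km/s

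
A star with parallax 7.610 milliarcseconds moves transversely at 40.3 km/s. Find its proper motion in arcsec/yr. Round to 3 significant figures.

d = 1/p = 1/0.007610″ = 131.41 pc.
μ = v_t / (4.74 d) = 40.3 / (4.74 × 131.41) = 40.3 / 622.88 = 0.064699 ″/yr.

0.0647 arcsec/yr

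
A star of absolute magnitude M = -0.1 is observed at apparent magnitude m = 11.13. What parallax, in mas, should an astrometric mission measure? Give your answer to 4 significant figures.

m − M = 11.13 − (-0.1) = 11.23.
d = 10^((m−M)/5 + 1) = 10^3.246 = 1762 pc.
p = 1/d = 1/1762 = 0.00056754 arcsec = 0.56754 mas.

0.5675 mas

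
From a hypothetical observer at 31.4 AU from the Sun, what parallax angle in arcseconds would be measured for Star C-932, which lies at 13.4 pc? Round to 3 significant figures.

2.34 arcsec

p (arcsec) = B (AU) / d (pc).
p = 31.4 / 13.4 = 2.3433 arcsec.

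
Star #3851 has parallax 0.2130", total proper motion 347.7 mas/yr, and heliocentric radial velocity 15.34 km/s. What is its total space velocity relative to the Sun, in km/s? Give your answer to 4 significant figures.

17.18 km/s

d = 1/p = 1/0.2130″ = 4.6948 pc.
μ = 347.7 mas/yr = 0.3477 ″/yr.
v_t = 4.740 μ d = 4.740 × 0.3477 × 4.6948 = 7.7375 km/s.
v = √(v_r² + v_t²) = √(15.34² + 7.7375²) = √295.185 = 17.181 km/s.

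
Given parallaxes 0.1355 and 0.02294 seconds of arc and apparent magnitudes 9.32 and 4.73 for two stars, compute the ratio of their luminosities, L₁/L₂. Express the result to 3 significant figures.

d₁ = 1/p₁ = 1/0.1355″ = 7.3801 pc; d₂ = 1/p₂ = 1/0.02294″ = 43.592 pc.
M₁ = m₁ − 5 log₁₀ d₁ + 5 = 9.32 − 4.3403 + 5 = 9.9797.
M₂ = 4.73 − 8.1970 + 5 = 1.5330.
L₁/L₂ = 10^(0.4(M₂ − M₁)) = 10^(0.4 × (-8.4467)) = 10^(-3.37868) = 0.00041814.

L₁/L₂ = 0.000418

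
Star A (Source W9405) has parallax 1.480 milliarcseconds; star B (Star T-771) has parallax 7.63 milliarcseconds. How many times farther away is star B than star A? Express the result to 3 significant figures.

0.194

Since d = 1/p, d_B/d_A = p_A/p_B.
= 1.480 / 7.63 = 0.19397.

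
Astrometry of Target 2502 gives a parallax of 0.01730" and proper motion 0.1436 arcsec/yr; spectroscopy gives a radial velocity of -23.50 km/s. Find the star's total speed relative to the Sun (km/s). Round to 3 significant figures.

45.8 km/s

d = 1/p = 1/0.01730″ = 57.803 pc.
v_t = 4.740 μ d = 4.740 × 0.1436 × 57.803 = 39.344 km/s.
v = √(v_r² + v_t²) = √((-23.50)² + 39.344²) = √2100.2 = 45.828 km/s.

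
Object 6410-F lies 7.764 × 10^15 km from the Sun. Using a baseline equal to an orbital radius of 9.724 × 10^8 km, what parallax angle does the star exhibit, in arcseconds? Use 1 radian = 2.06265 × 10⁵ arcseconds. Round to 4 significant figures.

0.02583 arcsec

θ ≈ B/d = (9.724 × 10^8) / (7.764 × 10^15) = 1.2524 × 10^-7 rad.
In arcseconds: 1.2524 × 10^-7 × 206265 = 0.025833″.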